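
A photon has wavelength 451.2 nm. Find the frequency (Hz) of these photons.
6.6443e+14 Hz

Using the wave equation: c = fλ

Solving for frequency:
f = c/λ = (3×10⁸ m/s) / (451.2×10⁻⁹ m)
f = 6.6443e+14 Hz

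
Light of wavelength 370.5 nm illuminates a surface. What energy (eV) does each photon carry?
3.3464 eV

Using E = hf = hc/λ:

E = hc/λ = (6.626×10⁻³⁴ J·s)(3×10⁸ m/s) / (370.5×10⁻⁹ m)
E = 3.3464 eV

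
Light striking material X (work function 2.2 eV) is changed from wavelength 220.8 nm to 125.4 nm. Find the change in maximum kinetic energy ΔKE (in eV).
4.2719 eV

Using Einstein's equation: KE_max = hc/λ - φ

For λ₁ = 220.8 nm:
KE₁ = hc/λ₁ - φ = 5.6152 - 2.2 = 3.4152 eV

For λ₂ = 125.4 nm:
KE₂ = hc/λ₂ - φ = 9.8871 - 2.2 = 7.6871 eV

Change in KE:
ΔKE = KE₂ - KE₁ = 7.6871 - 3.4152 = 4.2719 eV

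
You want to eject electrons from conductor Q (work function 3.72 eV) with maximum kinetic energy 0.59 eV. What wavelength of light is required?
287.67 nm

From Einstein's equation: KE_max = hc/λ - φ

Rearranging for λ:
hc/λ = KE_max + φ
λ = hc/(KE_max + φ)

Required photon energy:
E_photon = KE_max + φ = 0.59 + 3.72 = 4.31 eV

Required wavelength:
λ = hc/E_photon = (6.626×10⁻³⁴)(3×10⁸) / (4.31 × 1.602×10⁻¹⁹)
λ = 287.67 nm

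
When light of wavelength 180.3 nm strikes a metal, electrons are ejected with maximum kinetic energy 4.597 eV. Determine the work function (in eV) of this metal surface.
2.28 eV

From Einstein's photoelectric equation: KE_max = hf - φ = hc/λ - φ

Rearranging for φ:
φ = hc/λ - KE_max

Calculate photon energy:
E_photon = hc/λ = 6.8766 eV

Therefore:
φ = 6.8766 - 4.597 = 2.28 eV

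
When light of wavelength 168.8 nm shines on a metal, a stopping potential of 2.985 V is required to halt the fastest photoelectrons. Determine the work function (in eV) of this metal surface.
4.36 eV

The stopping potential gives the maximum kinetic energy: KE_max = eV_s = 2.985 eV

From Einstein's photoelectric equation: KE_max = hc/λ - φ
Rearranging: φ = hc/λ - KE_max

Calculate photon energy:
E_photon = hc/λ = (6.626×10⁻³⁴ J·s)(3×10⁸ m/s) / (168.8×10⁻⁹ m) = 7.3450 eV

Therefore:
φ = 7.3450 - 2.985 = 4.36 eV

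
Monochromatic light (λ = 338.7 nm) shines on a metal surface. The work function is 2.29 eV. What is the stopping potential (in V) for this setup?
1.3706 V

The stopping potential V_s satisfies: eV_s = KE_max

First, find KE_max using Einstein's equation:
E_photon = hc/λ = 3.6606 eV
KE_max = E_photon - φ = 3.6606 - 2.29 = 1.3706 eV

Since eV_s = KE_max:
V_s = KE_max/e = 1.3706 V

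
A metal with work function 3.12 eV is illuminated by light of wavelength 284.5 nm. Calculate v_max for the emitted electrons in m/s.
6.5990e+05 m/s

First, find the maximum kinetic energy:
E_photon = hc/λ = 4.3580 eV
KE_max = E_photon - φ = 4.3580 - 3.12 = 1.2380 eV

Convert to Joules: KE_max = 1.2380 × 1.602×10⁻¹⁹ J = 1.9834e-19 J

Then use KE = ½mv² to find velocity:
v = √(2·KE/m) = √(2 × 1.9834e-19 J / 9.109e-31 kg)
v = 6.5990e+05 m/s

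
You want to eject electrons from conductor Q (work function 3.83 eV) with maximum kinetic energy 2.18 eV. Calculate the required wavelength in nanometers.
206.30 nm

From Einstein's equation: KE_max = hc/λ - φ

Rearranging for λ:
hc/λ = KE_max + φ
λ = hc/(KE_max + φ)

Required photon energy:
E_photon = KE_max + φ = 2.18 + 3.83 = 6.01 eV

Required wavelength:
λ = hc/E_photon = (6.626×10⁻³⁴)(3×10⁸) / (6.01 × 1.602×10⁻¹⁹)
λ = 206.30 nm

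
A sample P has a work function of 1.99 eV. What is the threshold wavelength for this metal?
623.04 nm

The threshold wavelength is when the photon energy equals the work function:
hc/λ₀ = φ

Solving for λ₀:
λ₀ = hc/φ = (6.626×10⁻³⁴ J·s)(3×10⁸ m/s) / (1.99 eV × 1.602×10⁻¹⁹ J/eV)
λ₀ = 623.04 nm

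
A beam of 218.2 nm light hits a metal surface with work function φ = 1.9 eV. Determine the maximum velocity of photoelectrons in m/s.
1.1534e+06 m/s

First, find the maximum kinetic energy:
E_photon = hc/λ = 5.6821 eV
KE_max = E_photon - φ = 5.6821 - 1.9 = 3.7821 eV

Convert to Joules: KE_max = 3.7821 × 1.602×10⁻¹⁹ J = 6.0596e-19 J

Then use KE = ½mv² to find velocity:
v = √(2·KE/m) = √(2 × 6.0596e-19 J / 9.109e-31 kg)
v = 1.1534e+06 m/s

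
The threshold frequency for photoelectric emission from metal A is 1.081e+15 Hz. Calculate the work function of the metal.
4.47 eV

At the threshold frequency, photon energy equals work function:
φ = hf₀

Calculating:
φ = (6.626×10⁻³⁴ J·s)(1.081e+15 Hz)
φ = 4.47 eV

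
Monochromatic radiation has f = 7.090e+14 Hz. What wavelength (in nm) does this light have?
422.84 nm

Using the wave equation: c = fλ

Solving for wavelength:
λ = c/f = (3×10⁸ m/s) / (7.090e+14 Hz)
λ = 422.84 nm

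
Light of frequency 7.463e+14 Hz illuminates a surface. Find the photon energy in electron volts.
3.0864 eV

Using E = hf:

E = hf = (6.626×10⁻³⁴ J·s)(7.463e+14 Hz)
E = 3.0864 eV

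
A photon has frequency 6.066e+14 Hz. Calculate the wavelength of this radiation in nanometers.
494.22 nm

Using the wave equation: c = fλ

Solving for wavelength:
λ = c/f = (3×10⁸ m/s) / (6.066e+14 Hz)
λ = 494.22 nm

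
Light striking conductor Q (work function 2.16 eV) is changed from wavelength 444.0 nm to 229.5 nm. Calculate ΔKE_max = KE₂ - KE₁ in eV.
2.6099 eV

Using Einstein's equation: KE_max = hc/λ - φ

For λ₁ = 444.0 nm:
KE₁ = hc/λ₁ - φ = 2.7924 - 2.16 = 0.6324 eV

For λ₂ = 229.5 nm:
KE₂ = hc/λ₂ - φ = 5.4024 - 2.16 = 3.2424 eV

Change in KE:
ΔKE = KE₂ - KE₁ = 3.2424 - 0.6324 = 2.6099 eV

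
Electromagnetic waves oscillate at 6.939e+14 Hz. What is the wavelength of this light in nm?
432.04 nm

Using the wave equation: c = fλ

Solving for wavelength:
λ = c/f = (3×10⁸ m/s) / (6.939e+14 Hz)
λ = 432.04 nm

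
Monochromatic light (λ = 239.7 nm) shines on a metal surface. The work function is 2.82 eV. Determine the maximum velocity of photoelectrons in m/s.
9.0968e+05 m/s

First, find the maximum kinetic energy:
E_photon = hc/λ = 5.1725 eV
KE_max = E_photon - φ = 5.1725 - 2.82 = 2.3525 eV

Convert to Joules: KE_max = 2.3525 × 1.602×10⁻¹⁹ J = 3.7691e-19 J

Then use KE = ½mv² to find velocity:
v = √(2·KE/m) = √(2 × 3.7691e-19 J / 9.109e-31 kg)
v = 9.0968e+05 m/s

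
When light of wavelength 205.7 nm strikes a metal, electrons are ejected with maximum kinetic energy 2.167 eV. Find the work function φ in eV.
3.86 eV

From Einstein's photoelectric equation: KE_max = hf - φ = hc/λ - φ

Rearranging for φ:
φ = hc/λ - KE_max

Calculate photon energy:
E_photon = hc/λ = 6.0274 eV

Therefore:
φ = 6.0274 - 2.167 = 3.86 eV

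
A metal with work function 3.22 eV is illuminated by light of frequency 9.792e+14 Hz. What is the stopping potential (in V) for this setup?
0.8296 V

The stopping potential V_s satisfies: eV_s = KE_max

First, find KE_max using Einstein's equation:
E_photon = hf = (6.626×10⁻³⁴ J·s)(9.792e+14 Hz) = 4.0496 eV
KE_max = E_photon - φ = 4.0496 - 3.22 = 0.8296 eV

Since eV_s = KE_max:
V_s = KE_max/e = 0.8296 V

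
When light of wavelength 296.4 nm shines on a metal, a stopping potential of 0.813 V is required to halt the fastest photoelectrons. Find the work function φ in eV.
3.37 eV

The stopping potential gives the maximum kinetic energy: KE_max = eV_s = 0.813 eV

From Einstein's photoelectric equation: KE_max = hc/λ - φ
Rearranging: φ = hc/λ - KE_max

Calculate photon energy:
E_photon = hc/λ = (6.626×10⁻³⁴ J·s)(3×10⁸ m/s) / (296.4×10⁻⁹ m) = 4.1830 eV

Therefore:
φ = 4.1830 - 0.813 = 3.37 eV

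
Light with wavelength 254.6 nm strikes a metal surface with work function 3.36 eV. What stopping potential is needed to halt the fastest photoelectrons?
1.5098 V

The stopping potential V_s satisfies: eV_s = KE_max

First, find KE_max using Einstein's equation:
E_photon = hc/λ = 4.8698 eV
KE_max = E_photon - φ = 4.8698 - 3.36 = 1.5098 eV

Since eV_s = KE_max:
V_s = KE_max/e = 1.5098 V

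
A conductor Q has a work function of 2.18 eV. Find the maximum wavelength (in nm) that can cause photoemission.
568.73 nm

The threshold wavelength is when the photon energy equals the work function:
hc/λ₀ = φ

Solving for λ₀:
λ₀ = hc/φ = (6.626×10⁻³⁴ J·s)(3×10⁸ m/s) / (2.18 eV × 1.602×10⁻¹⁹ J/eV)
λ₀ = 568.73 nm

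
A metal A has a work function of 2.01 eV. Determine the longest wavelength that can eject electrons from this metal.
616.84 nm

The threshold wavelength is when the photon energy equals the work function:
hc/λ₀ = φ

Solving for λ₀:
λ₀ = hc/φ = (6.626×10⁻³⁴ J·s)(3×10⁸ m/s) / (2.01 eV × 1.602×10⁻¹⁹ J/eV)
λ₀ = 616.84 nm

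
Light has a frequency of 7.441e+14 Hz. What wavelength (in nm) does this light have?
402.89 nm

Using the wave equation: c = fλ

Solving for wavelength:
λ = c/f = (3×10⁸ m/s) / (7.441e+14 Hz)
λ = 402.89 nm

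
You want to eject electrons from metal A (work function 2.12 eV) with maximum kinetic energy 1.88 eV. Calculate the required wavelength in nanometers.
309.96 nm

From Einstein's equation: KE_max = hc/λ - φ

Rearranging for λ:
hc/λ = KE_max + φ
λ = hc/(KE_max + φ)

Required photon energy:
E_photon = KE_max + φ = 1.88 + 2.12 = 4.00 eV

Required wavelength:
λ = hc/E_photon = (6.626×10⁻³⁴)(3×10⁸) / (4.00 × 1.602×10⁻¹⁹)
λ = 309.96 nm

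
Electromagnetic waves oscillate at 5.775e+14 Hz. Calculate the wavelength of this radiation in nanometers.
519.12 nm

Using the wave equation: c = fλ

Solving for wavelength:
λ = c/f = (3×10⁸ m/s) / (5.775e+14 Hz)
λ = 519.12 nm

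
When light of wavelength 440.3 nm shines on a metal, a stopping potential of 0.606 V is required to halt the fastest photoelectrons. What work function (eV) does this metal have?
2.21 eV

The stopping potential gives the maximum kinetic energy: KE_max = eV_s = 0.606 eV

From Einstein's photoelectric equation: KE_max = hc/λ - φ
Rearranging: φ = hc/λ - KE_max

Calculate photon energy:
E_photon = hc/λ = (6.626×10⁻³⁴ J·s)(3×10⁸ m/s) / (440.3×10⁻⁹ m) = 2.8159 eV

Therefore:
φ = 2.8159 - 0.606 = 2.21 eV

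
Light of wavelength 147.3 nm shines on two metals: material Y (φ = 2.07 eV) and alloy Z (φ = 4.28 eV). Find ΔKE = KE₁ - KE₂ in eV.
2.2100 eV

Using KE_max = hc/λ - φ for each metal:

Photon energy: E = hc/λ = 8.4171 eV

For material Y (φ₁ = 2.07 eV):
KE₁ = E - φ₁ = 8.4171 - 2.07 = 6.3471 eV

For alloy Z (φ₂ = 4.28 eV):
KE₂ = E - φ₂ = 8.4171 - 4.28 = 4.1371 eV

Difference:
ΔKE = KE₁ - KE₂ = 6.3471 - 4.1371 = 2.2100 eV

Note: The difference equals the difference in work functions: 4.28 - 2.07 = 2.21 eV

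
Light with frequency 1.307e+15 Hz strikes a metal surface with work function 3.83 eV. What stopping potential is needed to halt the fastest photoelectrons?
1.5753 V

The stopping potential V_s satisfies: eV_s = KE_max

First, find KE_max using Einstein's equation:
E_photon = hf = (6.626×10⁻³⁴ J·s)(1.307e+15 Hz) = 5.4053 eV
KE_max = E_photon - φ = 5.4053 - 3.83 = 1.5753 eV

Since eV_s = KE_max:
V_s = KE_max/e = 1.5753 V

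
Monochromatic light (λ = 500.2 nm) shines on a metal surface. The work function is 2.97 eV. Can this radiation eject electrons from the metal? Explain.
No

For photoemission, the photon energy must exceed the work function.

Photon energy: E = hc/λ = 2.4787 eV
Work function: φ = 2.97 eV

Since E_photon (2.4787 eV) < φ (2.97 eV), photoemission will NOT occur.
The threshold wavelength is λ₀ = hc/φ = 417.5 nm.
Since 500.2 nm > 417.5 nm, the photons lack sufficient energy.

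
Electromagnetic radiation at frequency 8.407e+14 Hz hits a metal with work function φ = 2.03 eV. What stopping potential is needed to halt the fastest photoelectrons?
1.4469 V

The stopping potential V_s satisfies: eV_s = KE_max

First, find KE_max using Einstein's equation:
E_photon = hf = (6.626×10⁻³⁴ J·s)(8.407e+14 Hz) = 3.4769 eV
KE_max = E_photon - φ = 3.4769 - 2.03 = 1.4469 eV

Since eV_s = KE_max:
V_s = KE_max/e = 1.4469 V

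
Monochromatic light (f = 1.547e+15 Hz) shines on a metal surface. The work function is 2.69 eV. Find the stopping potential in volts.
3.7079 V

The stopping potential V_s satisfies: eV_s = KE_max

First, find KE_max using Einstein's equation:
E_photon = hf = (6.626×10⁻³⁴ J·s)(1.547e+15 Hz) = 6.3979 eV
KE_max = E_photon - φ = 6.3979 - 2.69 = 3.7079 eV

Since eV_s = KE_max:
V_s = KE_max/e = 3.7079 V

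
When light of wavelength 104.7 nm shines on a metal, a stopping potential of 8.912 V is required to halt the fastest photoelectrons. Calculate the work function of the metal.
2.93 eV

The stopping potential gives the maximum kinetic energy: KE_max = eV_s = 8.912 eV

From Einstein's photoelectric equation: KE_max = hc/λ - φ
Rearranging: φ = hc/λ - KE_max

Calculate photon energy:
E_photon = hc/λ = (6.626×10⁻³⁴ J·s)(3×10⁸ m/s) / (104.7×10⁻⁹ m) = 11.8419 eV

Therefore:
φ = 11.8419 - 8.912 = 2.93 eV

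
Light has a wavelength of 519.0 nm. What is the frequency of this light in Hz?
5.7763e+14 Hz

Using the wave equation: c = fλ

Solving for frequency:
f = c/λ = (3×10⁸ m/s) / (519.0×10⁻⁹ m)
f = 5.7763e+14 Hz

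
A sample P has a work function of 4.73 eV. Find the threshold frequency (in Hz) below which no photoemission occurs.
1.1437e+15 Hz

The threshold frequency is when the photon energy equals the work function:
hf₀ = φ

Solving for f₀:
f₀ = φ/h = (4.73 eV × 1.602×10⁻¹⁹ J/eV) / (6.626×10⁻³⁴ J·s)
f₀ = 1.1437e+15 Hz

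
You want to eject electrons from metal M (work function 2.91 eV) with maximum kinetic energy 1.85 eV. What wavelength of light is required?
260.47 nm

From Einstein's equation: KE_max = hc/λ - φ

Rearranging for λ:
hc/λ = KE_max + φ
λ = hc/(KE_max + φ)

Required photon energy:
E_photon = KE_max + φ = 1.85 + 2.91 = 4.76 eV

Required wavelength:
λ = hc/E_photon = (6.626×10⁻³⁴)(3×10⁸) / (4.76 × 1.602×10⁻¹⁹)
λ = 260.47 nm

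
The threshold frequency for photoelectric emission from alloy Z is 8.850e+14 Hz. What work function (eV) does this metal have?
3.66 eV

At the threshold frequency, photon energy equals work function:
φ = hf₀

Calculating:
φ = (6.626×10⁻³⁴ J·s)(8.850e+14 Hz)
φ = 3.66 eV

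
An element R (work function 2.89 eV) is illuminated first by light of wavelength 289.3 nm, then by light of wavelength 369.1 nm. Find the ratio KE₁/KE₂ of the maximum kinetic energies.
2.9752

Using Einstein's equation: KE_max = hc/λ - φ

For λ₁ = 289.3 nm:
E₁ = hc/λ₁ = 4.2857 eV
KE₁ = E₁ - φ = 4.2857 - 2.89 = 1.3957 eV

For λ₂ = 369.1 nm:
E₂ = hc/λ₂ = 3.3591 eV
KE₂ = E₂ - φ = 3.3591 - 2.89 = 0.4691 eV

Ratio: KE₁/KE₂ = 1.3957/0.4691 = 2.9752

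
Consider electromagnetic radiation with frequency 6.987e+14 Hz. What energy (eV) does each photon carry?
2.8896 eV

Using E = hf:

E = hf = (6.626×10⁻³⁴ J·s)(6.987e+14 Hz)
E = 2.8896 eV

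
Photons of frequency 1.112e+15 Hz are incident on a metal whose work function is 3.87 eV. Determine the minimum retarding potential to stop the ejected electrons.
0.7289 V

The stopping potential V_s satisfies: eV_s = KE_max

First, find KE_max using Einstein's equation:
E_photon = hf = (6.626×10⁻³⁴ J·s)(1.112e+15 Hz) = 4.5989 eV
KE_max = E_photon - φ = 4.5989 - 3.87 = 0.7289 eV

Since eV_s = KE_max:
V_s = KE_max/e = 0.7289 V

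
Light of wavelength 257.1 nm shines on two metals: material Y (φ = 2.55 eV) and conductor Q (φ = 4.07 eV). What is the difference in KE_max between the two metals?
1.5200 eV

Using KE_max = hc/λ - φ for each metal:

Photon energy: E = hc/λ = 4.8224 eV

For material Y (φ₁ = 2.55 eV):
KE₁ = E - φ₁ = 4.8224 - 2.55 = 2.2724 eV

For conductor Q (φ₂ = 4.07 eV):
KE₂ = E - φ₂ = 4.8224 - 4.07 = 0.7524 eV

Difference:
ΔKE = KE₁ - KE₂ = 2.2724 - 0.7524 = 1.5200 eV

Note: The difference equals the difference in work functions: 4.07 - 2.55 = 1.52 eV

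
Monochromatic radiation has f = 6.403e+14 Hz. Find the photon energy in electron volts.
2.6481 eV

Using E = hf:

E = hf = (6.626×10⁻³⁴ J·s)(6.403e+14 Hz)
E = 2.6481 eV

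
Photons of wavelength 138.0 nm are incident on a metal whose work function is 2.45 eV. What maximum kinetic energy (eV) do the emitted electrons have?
6.5344 eV

Using Einstein's photoelectric equation: KE_max = hf - φ = hc/λ - φ

First, calculate the photon energy:
E_photon = hc/λ = (6.626×10⁻³⁴ J·s)(3×10⁸ m/s) / (138.0×10⁻⁹ m)
E_photon = 8.9844 eV

Then, the maximum kinetic energy:
KE_max = E_photon - φ = 8.9844 eV - 2.45 eV = 6.5344 eV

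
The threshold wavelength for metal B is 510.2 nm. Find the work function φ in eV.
2.43 eV

At the threshold wavelength, photon energy equals work function:
φ = hc/λ₀

Calculating:
φ = (6.626×10⁻³⁴ J·s)(3×10⁸ m/s) / (510.2×10⁻⁹ m)
φ = 2.43 eV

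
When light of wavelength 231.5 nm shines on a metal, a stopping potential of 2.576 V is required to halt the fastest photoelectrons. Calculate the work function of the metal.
2.78 eV

The stopping potential gives the maximum kinetic energy: KE_max = eV_s = 2.576 eV

From Einstein's photoelectric equation: KE_max = hc/λ - φ
Rearranging: φ = hc/λ - KE_max

Calculate photon energy:
E_photon = hc/λ = (6.626×10⁻³⁴ J·s)(3×10⁸ m/s) / (231.5×10⁻⁹ m) = 5.3557 eV

Therefore:
φ = 5.3557 - 2.576 = 2.78 eV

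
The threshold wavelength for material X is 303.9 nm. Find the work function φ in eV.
4.08 eV

At the threshold wavelength, photon energy equals work function:
φ = hc/λ₀

Calculating:
φ = (6.626×10⁻³⁴ J·s)(3×10⁸ m/s) / (303.9×10⁻⁹ m)
φ = 4.08 eV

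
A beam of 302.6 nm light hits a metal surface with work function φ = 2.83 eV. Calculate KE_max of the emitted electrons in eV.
1.2673 eV

Using Einstein's photoelectric equation: KE_max = hf - φ = hc/λ - φ

First, calculate the photon energy:
E_photon = hc/λ = (6.626×10⁻³⁴ J·s)(3×10⁸ m/s) / (302.6×10⁻⁹ m)
E_photon = 4.0973 eV

Then, the maximum kinetic energy:
KE_max = E_photon - φ = 4.0973 eV - 2.83 eV = 1.2673 eV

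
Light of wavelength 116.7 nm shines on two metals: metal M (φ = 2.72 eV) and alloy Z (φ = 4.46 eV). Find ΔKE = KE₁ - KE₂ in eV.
1.7400 eV

Using KE_max = hc/λ - φ for each metal:

Photon energy: E = hc/λ = 10.6242 eV

For metal M (φ₁ = 2.72 eV):
KE₁ = E - φ₁ = 10.6242 - 2.72 = 7.9042 eV

For alloy Z (φ₂ = 4.46 eV):
KE₂ = E - φ₂ = 10.6242 - 4.46 = 6.1642 eV

Difference:
ΔKE = KE₁ - KE₂ = 7.9042 - 6.1642 = 1.7400 eV

Note: The difference equals the difference in work functions: 4.46 - 2.72 = 1.74 eV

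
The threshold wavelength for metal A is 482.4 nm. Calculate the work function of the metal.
2.57 eV

At the threshold wavelength, photon energy equals work function:
φ = hc/λ₀

Calculating:
φ = (6.626×10⁻³⁴ J·s)(3×10⁸ m/s) / (482.4×10⁻⁹ m)
φ = 2.57 eV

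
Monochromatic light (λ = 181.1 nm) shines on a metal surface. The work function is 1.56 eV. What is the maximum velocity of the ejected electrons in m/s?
1.3636e+06 m/s

First, find the maximum kinetic energy:
E_photon = hc/λ = 6.8462 eV
KE_max = E_photon - φ = 6.8462 - 1.56 = 5.2862 eV

Convert to Joules: KE_max = 5.2862 × 1.602×10⁻¹⁹ J = 8.4694e-19 J

Then use KE = ½mv² to find velocity:
v = √(2·KE/m) = √(2 × 8.4694e-19 J / 9.109e-31 kg)
v = 1.3636e+06 m/s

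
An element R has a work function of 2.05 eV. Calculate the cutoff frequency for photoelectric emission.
4.9569e+14 Hz

The threshold frequency is when the photon energy equals the work function:
hf₀ = φ

Solving for f₀:
f₀ = φ/h = (2.05 eV × 1.602×10⁻¹⁹ J/eV) / (6.626×10⁻³⁴ J·s)
f₀ = 4.9569e+14 Hz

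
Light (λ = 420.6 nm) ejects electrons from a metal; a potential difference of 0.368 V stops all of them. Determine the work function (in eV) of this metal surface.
2.58 eV

The stopping potential gives the maximum kinetic energy: KE_max = eV_s = 0.368 eV

From Einstein's photoelectric equation: KE_max = hc/λ - φ
Rearranging: φ = hc/λ - KE_max

Calculate photon energy:
E_photon = hc/λ = (6.626×10⁻³⁴ J·s)(3×10⁸ m/s) / (420.6×10⁻⁹ m) = 2.9478 eV

Therefore:
φ = 2.9478 - 0.368 = 2.58 eV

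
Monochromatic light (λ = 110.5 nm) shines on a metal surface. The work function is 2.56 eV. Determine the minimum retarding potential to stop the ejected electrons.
8.6603 V

The stopping potential V_s satisfies: eV_s = KE_max

First, find KE_max using Einstein's equation:
E_photon = hc/λ = 11.2203 eV
KE_max = E_photon - φ = 11.2203 - 2.56 = 8.6603 eV

Since eV_s = KE_max:
V_s = KE_max/e = 8.6603 V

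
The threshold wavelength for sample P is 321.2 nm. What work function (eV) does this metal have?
3.86 eV

At the threshold wavelength, photon energy equals work function:
φ = hc/λ₀

Calculating:
φ = (6.626×10⁻³⁴ J·s)(3×10⁸ m/s) / (321.2×10⁻⁹ m)
φ = 3.86 eV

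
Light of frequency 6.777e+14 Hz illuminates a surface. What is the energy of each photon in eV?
2.8027 eV

Using E = hf:

E = hf = (6.626×10⁻³⁴ J·s)(6.777e+14 Hz)
E = 2.8027 eV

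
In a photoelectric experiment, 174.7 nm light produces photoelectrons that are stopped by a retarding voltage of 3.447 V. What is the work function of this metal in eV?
3.65 eV

The stopping potential gives the maximum kinetic energy: KE_max = eV_s = 3.447 eV

From Einstein's photoelectric equation: KE_max = hc/λ - φ
Rearranging: φ = hc/λ - KE_max

Calculate photon energy:
E_photon = hc/λ = (6.626×10⁻³⁴ J·s)(3×10⁸ m/s) / (174.7×10⁻⁹ m) = 7.0970 eV

Therefore:
φ = 7.0970 - 3.447 = 3.65 eV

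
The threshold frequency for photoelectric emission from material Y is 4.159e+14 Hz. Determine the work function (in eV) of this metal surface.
1.72 eV

At the threshold frequency, photon energy equals work function:
φ = hf₀

Calculating:
φ = (6.626×10⁻³⁴ J·s)(4.159e+14 Hz)
φ = 1.72 eV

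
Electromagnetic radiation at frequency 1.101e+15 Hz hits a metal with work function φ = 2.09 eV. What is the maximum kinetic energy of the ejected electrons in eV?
2.4634 eV

Using Einstein's photoelectric equation: KE_max = hf - φ

First, calculate the photon energy:
E_photon = hf = (6.626×10⁻³⁴ J·s)(1.101e+15 Hz)
E_photon = 4.5534 eV

Then, the maximum kinetic energy:
KE_max = E_photon - φ = 4.5534 eV - 2.09 eV = 2.4634 eV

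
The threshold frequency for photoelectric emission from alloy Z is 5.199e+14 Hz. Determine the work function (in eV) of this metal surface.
2.15 eV

At the threshold frequency, photon energy equals work function:
φ = hf₀

Calculating:
φ = (6.626×10⁻³⁴ J·s)(5.199e+14 Hz)
φ = 2.15 eV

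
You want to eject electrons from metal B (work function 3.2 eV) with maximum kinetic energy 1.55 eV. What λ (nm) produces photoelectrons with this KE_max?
261.02 nm

From Einstein's equation: KE_max = hc/λ - φ

Rearranging for λ:
hc/λ = KE_max + φ
λ = hc/(KE_max + φ)

Required photon energy:
E_photon = KE_max + φ = 1.55 + 3.2 = 4.75 eV

Required wavelength:
λ = hc/E_photon = (6.626×10⁻³⁴)(3×10⁸) / (4.75 × 1.602×10⁻¹⁹)
λ = 261.02 nm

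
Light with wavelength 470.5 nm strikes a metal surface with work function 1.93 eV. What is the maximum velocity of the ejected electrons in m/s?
4.9805e+05 m/s

First, find the maximum kinetic energy:
E_photon = hc/λ = 2.6352 eV
KE_max = E_photon - φ = 2.6352 - 1.93 = 0.7052 eV

Convert to Joules: KE_max = 0.7052 × 1.602×10⁻¹⁹ J = 1.1298e-19 J

Then use KE = ½mv² to find velocity:
v = √(2·KE/m) = √(2 × 1.1298e-19 J / 9.109e-31 kg)
v = 4.9805e+05 m/s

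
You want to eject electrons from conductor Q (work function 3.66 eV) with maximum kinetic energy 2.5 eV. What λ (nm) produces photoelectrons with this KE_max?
201.27 nm

From Einstein's equation: KE_max = hc/λ - φ

Rearranging for λ:
hc/λ = KE_max + φ
λ = hc/(KE_max + φ)

Required photon energy:
E_photon = KE_max + φ = 2.5 + 3.66 = 6.16 eV

Required wavelength:
λ = hc/E_photon = (6.626×10⁻³⁴)(3×10⁸) / (6.16 × 1.602×10⁻¹⁹)
λ = 201.27 nm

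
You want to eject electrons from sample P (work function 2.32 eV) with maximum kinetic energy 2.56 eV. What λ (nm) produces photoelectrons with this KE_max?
254.07 nm

From Einstein's equation: KE_max = hc/λ - φ

Rearranging for λ:
hc/λ = KE_max + φ
λ = hc/(KE_max + φ)

Required photon energy:
E_photon = KE_max + φ = 2.56 + 2.32 = 4.88 eV

Required wavelength:
λ = hc/E_photon = (6.626×10⁻³⁴)(3×10⁸) / (4.88 × 1.602×10⁻¹⁹)
λ = 254.07 nm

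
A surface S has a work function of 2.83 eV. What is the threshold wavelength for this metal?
438.11 nm

The threshold wavelength is when the photon energy equals the work function:
hc/λ₀ = φ

Solving for λ₀:
λ₀ = hc/φ = (6.626×10⁻³⁴ J·s)(3×10⁸ m/s) / (2.83 eV × 1.602×10⁻¹⁹ J/eV)
λ₀ = 438.11 nm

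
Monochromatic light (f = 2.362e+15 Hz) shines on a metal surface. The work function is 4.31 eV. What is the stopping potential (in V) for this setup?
5.4584 V

The stopping potential V_s satisfies: eV_s = KE_max

First, find KE_max using Einstein's equation:
E_photon = hf = (6.626×10⁻³⁴ J·s)(2.362e+15 Hz) = 9.7684 eV
KE_max = E_photon - φ = 9.7684 - 4.31 = 5.4584 eV

Since eV_s = KE_max:
V_s = KE_max/e = 5.4584 V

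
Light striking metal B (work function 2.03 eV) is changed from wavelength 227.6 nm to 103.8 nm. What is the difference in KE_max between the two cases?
6.4971 eV

Using Einstein's equation: KE_max = hc/λ - φ

For λ₁ = 227.6 nm:
KE₁ = hc/λ₁ - φ = 5.4475 - 2.03 = 3.4175 eV

For λ₂ = 103.8 nm:
KE₂ = hc/λ₂ - φ = 11.9445 - 2.03 = 9.9145 eV

Change in KE:
ΔKE = KE₂ - KE₁ = 9.9145 - 3.4175 = 6.4971 eV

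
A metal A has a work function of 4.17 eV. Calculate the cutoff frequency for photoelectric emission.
1.0083e+15 Hz

The threshold frequency is when the photon energy equals the work function:
hf₀ = φ

Solving for f₀:
f₀ = φ/h = (4.17 eV × 1.602×10⁻¹⁹ J/eV) / (6.626×10⁻³⁴ J·s)
f₀ = 1.0083e+15 Hz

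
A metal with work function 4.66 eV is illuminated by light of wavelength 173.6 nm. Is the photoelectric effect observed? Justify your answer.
Yes

For photoemission, the photon energy must exceed the work function.

Photon energy: E = hc/λ = 7.1419 eV
Work function: φ = 4.66 eV

Since E_photon (7.1419 eV) > φ (4.66 eV), photoemission WILL occur.
The threshold wavelength is λ₀ = hc/φ = 266.1 nm.
Since 173.6 nm < 266.1 nm, the light has sufficient energy.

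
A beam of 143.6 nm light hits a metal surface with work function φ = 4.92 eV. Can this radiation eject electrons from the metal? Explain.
Yes

For photoemission, the photon energy must exceed the work function.

Photon energy: E = hc/λ = 8.6340 eV
Work function: φ = 4.92 eV

Since E_photon (8.6340 eV) > φ (4.92 eV), photoemission WILL occur.
The threshold wavelength is λ₀ = hc/φ = 252.0 nm.
Since 143.6 nm < 252.0 nm, the light has sufficient energy.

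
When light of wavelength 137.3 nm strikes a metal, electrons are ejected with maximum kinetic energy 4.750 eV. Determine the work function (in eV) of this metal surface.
4.28 eV

From Einstein's photoelectric equation: KE_max = hf - φ = hc/λ - φ

Rearranging for φ:
φ = hc/λ - KE_max

Calculate photon energy:
E_photon = hc/λ = 9.0302 eV

Therefore:
φ = 9.0302 - 4.750 = 4.28 eV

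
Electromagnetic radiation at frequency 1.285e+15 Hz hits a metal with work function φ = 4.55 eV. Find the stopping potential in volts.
0.7643 V

The stopping potential V_s satisfies: eV_s = KE_max

First, find KE_max using Einstein's equation:
E_photon = hf = (6.626×10⁻³⁴ J·s)(1.285e+15 Hz) = 5.3143 eV
KE_max = E_photon - φ = 5.3143 - 4.55 = 0.7643 eV

Since eV_s = KE_max:
V_s = KE_max/e = 0.7643 V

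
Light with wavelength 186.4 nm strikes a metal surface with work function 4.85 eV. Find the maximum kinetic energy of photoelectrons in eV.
1.8015 eV

Using Einstein's photoelectric equation: KE_max = hf - φ = hc/λ - φ

First, calculate the photon energy:
E_photon = hc/λ = (6.626×10⁻³⁴ J·s)(3×10⁸ m/s) / (186.4×10⁻⁹ m)
E_photon = 6.6515 eV

Then, the maximum kinetic energy:
KE_max = E_photon - φ = 6.6515 eV - 4.85 eV = 1.8015 eV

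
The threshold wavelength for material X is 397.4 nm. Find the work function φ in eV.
3.12 eV

At the threshold wavelength, photon energy equals work function:
φ = hc/λ₀

Calculating:
φ = (6.626×10⁻³⁴ J·s)(3×10⁸ m/s) / (397.4×10⁻⁹ m)
φ = 3.12 eV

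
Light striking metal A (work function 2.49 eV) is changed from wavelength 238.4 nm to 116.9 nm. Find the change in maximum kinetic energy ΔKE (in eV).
5.4053 eV

Using Einstein's equation: KE_max = hc/λ - φ

For λ₁ = 238.4 nm:
KE₁ = hc/λ₁ - φ = 5.2007 - 2.49 = 2.7107 eV

For λ₂ = 116.9 nm:
KE₂ = hc/λ₂ - φ = 10.6060 - 2.49 = 8.1160 eV

Change in KE:
ΔKE = KE₂ - KE₁ = 8.1160 - 2.7107 = 5.4053 eV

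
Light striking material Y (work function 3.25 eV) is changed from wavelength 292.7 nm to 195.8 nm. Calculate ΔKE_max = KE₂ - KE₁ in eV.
2.0963 eV

Using Einstein's equation: KE_max = hc/λ - φ

For λ₁ = 292.7 nm:
KE₁ = hc/λ₁ - φ = 4.2359 - 3.25 = 0.9859 eV

For λ₂ = 195.8 nm:
KE₂ = hc/λ₂ - φ = 6.3322 - 3.25 = 3.0822 eV

Change in KE:
ΔKE = KE₂ - KE₁ = 3.0822 - 0.9859 = 2.0963 eV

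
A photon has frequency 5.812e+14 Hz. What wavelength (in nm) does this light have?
515.82 nm

Using the wave equation: c = fλ

Solving for wavelength:
λ = c/f = (3×10⁸ m/s) / (5.812e+14 Hz)
λ = 515.82 nm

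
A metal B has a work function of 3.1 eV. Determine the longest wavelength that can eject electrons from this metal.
399.95 nm

The threshold wavelength is when the photon energy equals the work function:
hc/λ₀ = φ

Solving for λ₀:
λ₀ = hc/φ = (6.626×10⁻³⁴ J·s)(3×10⁸ m/s) / (3.1 eV × 1.602×10⁻¹⁹ J/eV)
λ₀ = 399.95 nm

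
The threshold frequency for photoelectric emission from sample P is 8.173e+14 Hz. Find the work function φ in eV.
3.38 eV

At the threshold frequency, photon energy equals work function:
φ = hf₀

Calculating:
φ = (6.626×10⁻³⁴ J·s)(8.173e+14 Hz)
φ = 3.38 eV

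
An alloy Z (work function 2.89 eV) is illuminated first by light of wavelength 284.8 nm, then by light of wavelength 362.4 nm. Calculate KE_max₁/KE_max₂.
2.7549

Using Einstein's equation: KE_max = hc/λ - φ

For λ₁ = 284.8 nm:
E₁ = hc/λ₁ = 4.3534 eV
KE₁ = E₁ - φ = 4.3534 - 2.89 = 1.4634 eV

For λ₂ = 362.4 nm:
E₂ = hc/λ₂ = 3.4212 eV
KE₂ = E₂ - φ = 3.4212 - 2.89 = 0.5312 eV

Ratio: KE₁/KE₂ = 1.4634/0.5312 = 2.7549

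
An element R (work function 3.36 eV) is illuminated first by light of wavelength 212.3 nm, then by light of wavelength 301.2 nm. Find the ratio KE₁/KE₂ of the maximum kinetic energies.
3.2790

Using Einstein's equation: KE_max = hc/λ - φ

For λ₁ = 212.3 nm:
E₁ = hc/λ₁ = 5.8400 eV
KE₁ = E₁ - φ = 5.8400 - 3.36 = 2.4800 eV

For λ₂ = 301.2 nm:
E₂ = hc/λ₂ = 4.1163 eV
KE₂ = E₂ - φ = 4.1163 - 3.36 = 0.7563 eV

Ratio: KE₁/KE₂ = 2.4800/0.7563 = 3.2790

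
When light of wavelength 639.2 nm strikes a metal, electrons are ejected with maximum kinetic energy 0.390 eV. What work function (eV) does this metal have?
1.55 eV

From Einstein's photoelectric equation: KE_max = hf - φ = hc/λ - φ

Rearranging for φ:
φ = hc/λ - KE_max

Calculate photon energy:
E_photon = hc/λ = 1.9397 eV

Therefore:
φ = 1.9397 - 0.390 = 1.55 eV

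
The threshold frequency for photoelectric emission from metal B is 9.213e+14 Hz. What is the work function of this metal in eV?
3.81 eV

At the threshold frequency, photon energy equals work function:
φ = hf₀

Calculating:
φ = (6.626×10⁻³⁴ J·s)(9.213e+14 Hz)
φ = 3.81 eV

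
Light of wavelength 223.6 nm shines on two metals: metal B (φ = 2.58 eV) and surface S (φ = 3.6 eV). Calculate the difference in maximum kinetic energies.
1.0200 eV

Using KE_max = hc/λ - φ for each metal:

Photon energy: E = hc/λ = 5.5449 eV

For metal B (φ₁ = 2.58 eV):
KE₁ = E - φ₁ = 5.5449 - 2.58 = 2.9649 eV

For surface S (φ₂ = 3.6 eV):
KE₂ = E - φ₂ = 5.5449 - 3.6 = 1.9449 eV

Difference:
ΔKE = KE₁ - KE₂ = 2.9649 - 1.9449 = 1.0200 eV

Note: The difference equals the difference in work functions: 3.6 - 2.58 = 1.02 eV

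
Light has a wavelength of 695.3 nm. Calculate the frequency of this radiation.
4.3117e+14 Hz

Using the wave equation: c = fλ

Solving for frequency:
f = c/λ = (3×10⁸ m/s) / (695.3×10⁻⁹ m)
f = 4.3117e+14 Hz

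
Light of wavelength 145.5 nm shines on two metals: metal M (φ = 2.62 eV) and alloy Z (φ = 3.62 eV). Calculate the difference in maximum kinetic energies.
1.0000 eV

Using KE_max = hc/λ - φ for each metal:

Photon energy: E = hc/λ = 8.5213 eV

For metal M (φ₁ = 2.62 eV):
KE₁ = E - φ₁ = 8.5213 - 2.62 = 5.9013 eV

For alloy Z (φ₂ = 3.62 eV):
KE₂ = E - φ₂ = 8.5213 - 3.62 = 4.9013 eV

Difference:
ΔKE = KE₁ - KE₂ = 5.9013 - 4.9013 = 1.0000 eV

Note: The difference equals the difference in work functions: 3.62 - 2.62 = 1.00 eV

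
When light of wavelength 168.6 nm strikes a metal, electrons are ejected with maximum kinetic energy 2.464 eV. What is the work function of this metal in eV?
4.89 eV

From Einstein's photoelectric equation: KE_max = hf - φ = hc/λ - φ

Rearranging for φ:
φ = hc/λ - KE_max

Calculate photon energy:
E_photon = hc/λ = 7.3537 eV

Therefore:
φ = 7.3537 - 2.464 = 4.89 eV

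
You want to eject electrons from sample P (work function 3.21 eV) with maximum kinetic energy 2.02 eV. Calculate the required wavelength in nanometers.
237.06 nm

From Einstein's equation: KE_max = hc/λ - φ

Rearranging for λ:
hc/λ = KE_max + φ
λ = hc/(KE_max + φ)

Required photon energy:
E_photon = KE_max + φ = 2.02 + 3.21 = 5.23 eV

Required wavelength:
λ = hc/E_photon = (6.626×10⁻³⁴)(3×10⁸) / (5.23 × 1.602×10⁻¹⁹)
λ = 237.06 nm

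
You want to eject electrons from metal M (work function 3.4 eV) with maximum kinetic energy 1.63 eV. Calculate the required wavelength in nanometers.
246.49 nm

From Einstein's equation: KE_max = hc/λ - φ

Rearranging for λ:
hc/λ = KE_max + φ
λ = hc/(KE_max + φ)

Required photon energy:
E_photon = KE_max + φ = 1.63 + 3.4 = 5.03 eV

Required wavelength:
λ = hc/E_photon = (6.626×10⁻³⁴)(3×10⁸) / (5.03 × 1.602×10⁻¹⁹)
λ = 246.49 nm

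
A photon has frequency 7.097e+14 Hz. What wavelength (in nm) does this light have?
422.42 nm

Using the wave equation: c = fλ

Solving for wavelength:
λ = c/f = (3×10⁸ m/s) / (7.097e+14 Hz)
λ = 422.42 nm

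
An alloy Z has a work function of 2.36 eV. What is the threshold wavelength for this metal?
525.36 nm

The threshold wavelength is when the photon energy equals the work function:
hc/λ₀ = φ

Solving for λ₀:
λ₀ = hc/φ = (6.626×10⁻³⁴ J·s)(3×10⁸ m/s) / (2.36 eV × 1.602×10⁻¹⁹ J/eV)
λ₀ = 525.36 nm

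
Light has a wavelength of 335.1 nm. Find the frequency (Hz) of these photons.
8.9464e+14 Hz

Using the wave equation: c = fλ

Solving for frequency:
f = c/λ = (3×10⁸ m/s) / (335.1×10⁻⁹ m)
f = 8.9464e+14 Hz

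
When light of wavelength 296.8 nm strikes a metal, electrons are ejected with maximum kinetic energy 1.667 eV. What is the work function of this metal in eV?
2.51 eV

From Einstein's photoelectric equation: KE_max = hf - φ = hc/λ - φ

Rearranging for φ:
φ = hc/λ - KE_max

Calculate photon energy:
E_photon = hc/λ = 4.1774 eV

Therefore:
φ = 4.1774 - 1.667 = 2.51 eV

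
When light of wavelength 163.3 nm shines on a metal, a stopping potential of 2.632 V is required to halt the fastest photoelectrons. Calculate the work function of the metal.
4.96 eV

The stopping potential gives the maximum kinetic energy: KE_max = eV_s = 2.632 eV

From Einstein's photoelectric equation: KE_max = hc/λ - φ
Rearranging: φ = hc/λ - KE_max

Calculate photon energy:
E_photon = hc/λ = (6.626×10⁻³⁴ J·s)(3×10⁸ m/s) / (163.3×10⁻⁹ m) = 7.5924 eV

Therefore:
φ = 7.5924 - 2.632 = 4.96 eV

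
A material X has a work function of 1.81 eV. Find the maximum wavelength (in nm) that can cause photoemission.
685.00 nm

The threshold wavelength is when the photon energy equals the work function:
hc/λ₀ = φ

Solving for λ₀:
λ₀ = hc/φ = (6.626×10⁻³⁴ J·s)(3×10⁸ m/s) / (1.81 eV × 1.602×10⁻¹⁹ J/eV)
λ₀ = 685.00 nm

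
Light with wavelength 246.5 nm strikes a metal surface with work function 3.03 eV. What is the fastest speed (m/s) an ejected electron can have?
8.3872e+05 m/s

First, find the maximum kinetic energy:
E_photon = hc/λ = 5.0298 eV
KE_max = E_photon - φ = 5.0298 - 3.03 = 1.9998 eV

Convert to Joules: KE_max = 1.9998 × 1.602×10⁻¹⁹ J = 3.2040e-19 J

Then use KE = ½mv² to find velocity:
v = √(2·KE/m) = √(2 × 3.2040e-19 J / 9.109e-31 kg)
v = 8.3872e+05 m/s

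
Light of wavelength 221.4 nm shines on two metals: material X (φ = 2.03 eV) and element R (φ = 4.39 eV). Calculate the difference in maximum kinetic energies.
2.3600 eV

Using KE_max = hc/λ - φ for each metal:

Photon energy: E = hc/λ = 5.6000 eV

For material X (φ₁ = 2.03 eV):
KE₁ = E - φ₁ = 5.6000 - 2.03 = 3.5700 eV

For element R (φ₂ = 4.39 eV):
KE₂ = E - φ₂ = 5.6000 - 4.39 = 1.2100 eV

Difference:
ΔKE = KE₁ - KE₂ = 3.5700 - 1.2100 = 2.3600 eV

Note: The difference equals the difference in work functions: 4.39 - 2.03 = 2.36 eV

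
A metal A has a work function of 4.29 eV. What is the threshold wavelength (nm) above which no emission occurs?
289.01 nm

The threshold wavelength is when the photon energy equals the work function:
hc/λ₀ = φ

Solving for λ₀:
λ₀ = hc/φ = (6.626×10⁻³⁴ J·s)(3×10⁸ m/s) / (4.29 eV × 1.602×10⁻¹⁹ J/eV)
λ₀ = 289.01 nm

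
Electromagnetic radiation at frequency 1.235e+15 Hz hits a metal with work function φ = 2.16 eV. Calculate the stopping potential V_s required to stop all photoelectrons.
2.9475 V

The stopping potential V_s satisfies: eV_s = KE_max

First, find KE_max using Einstein's equation:
E_photon = hf = (6.626×10⁻³⁴ J·s)(1.235e+15 Hz) = 5.1075 eV
KE_max = E_photon - φ = 5.1075 - 2.16 = 2.9475 eV

Since eV_s = KE_max:
V_s = KE_max/e = 2.9475 V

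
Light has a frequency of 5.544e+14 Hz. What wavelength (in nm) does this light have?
540.75 nm

Using the wave equation: c = fλ

Solving for wavelength:
λ = c/f = (3×10⁸ m/s) / (5.544e+14 Hz)
λ = 540.75 nm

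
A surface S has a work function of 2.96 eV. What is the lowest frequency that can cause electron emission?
7.1572e+14 Hz

The threshold frequency is when the photon energy equals the work function:
hf₀ = φ

Solving for f₀:
f₀ = φ/h = (2.96 eV × 1.602×10⁻¹⁹ J/eV) / (6.626×10⁻³⁴ J·s)
f₀ = 7.1572e+14 Hz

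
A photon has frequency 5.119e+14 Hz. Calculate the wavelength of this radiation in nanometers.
585.65 nm

Using the wave equation: c = fλ

Solving for wavelength:
λ = c/f = (3×10⁸ m/s) / (5.119e+14 Hz)
λ = 585.65 nm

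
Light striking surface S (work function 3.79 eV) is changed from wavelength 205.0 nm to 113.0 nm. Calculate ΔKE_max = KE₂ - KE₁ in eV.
4.9240 eV

Using Einstein's equation: KE_max = hc/λ - φ

For λ₁ = 205.0 nm:
KE₁ = hc/λ₁ - φ = 6.0480 - 3.79 = 2.2580 eV

For λ₂ = 113.0 nm:
KE₂ = hc/λ₂ - φ = 10.9721 - 3.79 = 7.1821 eV

Change in KE:
ΔKE = KE₂ - KE₁ = 7.1821 - 2.2580 = 4.9240 eV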